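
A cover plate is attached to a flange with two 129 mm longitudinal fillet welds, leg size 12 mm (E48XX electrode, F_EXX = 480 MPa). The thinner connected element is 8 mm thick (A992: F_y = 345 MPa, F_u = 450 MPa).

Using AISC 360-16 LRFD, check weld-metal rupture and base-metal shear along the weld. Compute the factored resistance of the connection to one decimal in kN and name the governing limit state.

418.0 kN (base-metal shear governs)

Weld metal: throat = 0.707×12 = 8.484 mm, L = 2×129 = 258 mm. φR_n = 0.75 × 0.6 × 480 × 8.484 × 258 = 472.8 kN.
Base metal shear (8 mm plate): yield φR_n = 1.0×0.6×345×8×258 = 427.2 kN; rupture φR_n = 0.75×0.6×450×8×258 = 418.0 kN; take 418.0 kN (rupture).
Governing: min(472.8, 418.0) = 418.0 kN → base-metal shear.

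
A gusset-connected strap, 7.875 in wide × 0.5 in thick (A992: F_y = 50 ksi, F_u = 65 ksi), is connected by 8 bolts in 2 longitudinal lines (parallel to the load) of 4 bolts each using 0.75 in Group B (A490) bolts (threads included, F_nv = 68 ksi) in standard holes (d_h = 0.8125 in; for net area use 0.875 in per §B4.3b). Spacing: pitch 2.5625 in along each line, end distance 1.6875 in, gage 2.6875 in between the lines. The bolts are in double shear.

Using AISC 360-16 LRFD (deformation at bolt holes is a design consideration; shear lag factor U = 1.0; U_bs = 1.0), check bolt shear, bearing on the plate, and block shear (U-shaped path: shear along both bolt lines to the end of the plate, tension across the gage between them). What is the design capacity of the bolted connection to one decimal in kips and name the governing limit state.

Bolt shear: A_b = π(0.75)²/4 = 0.44179 in². φR_n = 0.75 × 68 × 0.44179 × 8 × 2 = 360.5 kips.
Bearing (0.5 in plate, F_u = 65 ksi): end bolts L_c = 1.6875 − 0.8125/2 = 1.28125, R_n = min(1.2×1.28125×0.5×65, 2.4×0.75×0.5×65) = 49.969 kips/bolt; interior L_c = 2.5625 − 0.8125 = 1.75, R_n = 58.5 kips/bolt. φR_n = 0.75 × (2×49.969 + 6×58.5) = 338.2 kips.
Block shear: shear path 2×[1.6875+3×2.5625] = 2×9.375 in, A_gv = 9.375, A_nv = 2×(9.375 − 3.5×0.875)×0.5 = 6.3125 in²; tension across gage: (2.6875 − 1×0.875)×0.5 = 0.90625 in². R_n = min(0.6×65×6.3125, 0.6×50×9.375) + 1.0×65×0.90625 = min(246.19, 281.25) + 58.906 = 305.1 kips. φR_n = 0.75 × 305.1 = 228.8 kips.
Governing: min(360.5, 338.2, 228.8) = 228.8 kips → block shear.

228.8 kips (block shear governs)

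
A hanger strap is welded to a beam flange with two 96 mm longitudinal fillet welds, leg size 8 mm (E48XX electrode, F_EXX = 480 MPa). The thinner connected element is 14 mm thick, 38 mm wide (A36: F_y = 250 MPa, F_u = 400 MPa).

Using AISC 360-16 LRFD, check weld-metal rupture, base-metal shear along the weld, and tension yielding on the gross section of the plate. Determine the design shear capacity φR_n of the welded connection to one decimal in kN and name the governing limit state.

Weld metal: throat = 0.707×8 = 5.656 mm, L = 2×96 = 192 mm. φR_n = 0.75 × 0.6 × 480 × 5.656 × 192 = 234.6 kN.
Base metal shear (14 mm plate): yield φR_n = 1.0×0.6×250×14×192 = 403.2 kN; rupture φR_n = 0.75×0.6×400×14×192 = 483.8 kN; take 403.2 kN (yield).
Tension yield (gross): A_g = 38×14 = 532 mm². φR_n = 0.90 × 250 × 532 = 119.7 kN.
Governing: min(234.6, 403.2, 119.7) = 119.7 kN → gross-section yield.

119.7 kN (gross-section yield governs)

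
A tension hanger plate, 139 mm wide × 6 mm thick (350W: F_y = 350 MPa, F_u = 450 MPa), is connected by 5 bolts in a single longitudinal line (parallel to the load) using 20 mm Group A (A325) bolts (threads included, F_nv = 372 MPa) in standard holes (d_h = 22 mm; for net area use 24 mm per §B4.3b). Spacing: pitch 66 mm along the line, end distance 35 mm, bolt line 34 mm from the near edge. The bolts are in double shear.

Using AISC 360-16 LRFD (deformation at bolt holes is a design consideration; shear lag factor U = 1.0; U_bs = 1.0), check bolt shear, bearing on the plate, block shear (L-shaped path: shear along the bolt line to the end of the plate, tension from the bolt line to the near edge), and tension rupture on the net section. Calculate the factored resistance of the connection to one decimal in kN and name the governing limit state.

232.9 kN (net-section rupture governs)

Bolt shear: A_b = π(20)²/4 = 314.16 mm². φR_n = 0.75 × 372 × 314.16 × 5 × 2 = 876.5 kN.
Bearing (6 mm plate, F_u = 450 MPa): end bolts L_c = 35 − 22/2 = 24, R_n = min(1.2×24×6×450, 2.4×20×6×450) = 77.76 kN/bolt; interior L_c = 66 − 22 = 44, R_n = 129.6 kN/bolt. φR_n = 0.75 × (1×77.76 + 4×129.6) = 447.1 kN.
Block shear: shear path 1×[35+4×66] = 1×299 mm, A_gv = 1794, A_nv = 1×(299 − 4.5×24)×6 = 1146 mm²; tension to near edge: (34 − 0.5×24)×6 = 132 mm². R_n = min(0.6×450×1146, 0.6×350×1794) + 1.0×450×132 = min(309.42, 376.74) + 59.4 = 368.82 kN. φR_n = 0.75 × 368.82 = 276.6 kN.
Tension rupture (net): A_n = (139 − 1×24)×6 = 690 mm² (U = 1.0, A_e = A_n). φR_n = 0.75 × 450 × 690 = 232.9 kN.
Governing: min(876.5, 447.1, 276.6, 232.9) = 232.9 kN → net-section rupture.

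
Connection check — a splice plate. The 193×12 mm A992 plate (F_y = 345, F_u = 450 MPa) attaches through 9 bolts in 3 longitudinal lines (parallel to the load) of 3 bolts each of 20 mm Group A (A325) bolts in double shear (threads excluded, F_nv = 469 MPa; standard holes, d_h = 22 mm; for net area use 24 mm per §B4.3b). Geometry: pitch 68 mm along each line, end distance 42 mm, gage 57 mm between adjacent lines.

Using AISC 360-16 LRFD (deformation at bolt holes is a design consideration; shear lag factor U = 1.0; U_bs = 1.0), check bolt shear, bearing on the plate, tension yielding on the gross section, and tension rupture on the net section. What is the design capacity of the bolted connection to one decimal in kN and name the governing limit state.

490.1 kN (net-section rupture governs)

Bolt shear: A_b = π(20)²/4 = 314.16 mm². φR_n = 0.75 × 469 × 314.16 × 9 × 2 = 1989.1 kN.
Bearing (12 mm plate, F_u = 450 MPa): end bolts L_c = 42 − 22/2 = 31, R_n = min(1.2×31×12×450, 2.4×20×12×450) = 200.88 kN/bolt; interior L_c = 68 − 22 = 46, R_n = 259.2 kN/bolt. φR_n = 0.75 × (3×200.88 + 6×259.2) = 1618.4 kN.
Tension yield (gross): A_g = 193×12 = 2316 mm². φR_n = 0.90 × 345 × 2316 = 719.1 kN.
Tension rupture (net): A_n = (193 − 3×24)×12 = 1452 mm² (U = 1.0, A_e = A_n). φR_n = 0.75 × 450 × 1452 = 490.1 kN.
Governing: min(1989.1, 1618.4, 719.1, 490.1) = 490.1 kN → net-section rupture.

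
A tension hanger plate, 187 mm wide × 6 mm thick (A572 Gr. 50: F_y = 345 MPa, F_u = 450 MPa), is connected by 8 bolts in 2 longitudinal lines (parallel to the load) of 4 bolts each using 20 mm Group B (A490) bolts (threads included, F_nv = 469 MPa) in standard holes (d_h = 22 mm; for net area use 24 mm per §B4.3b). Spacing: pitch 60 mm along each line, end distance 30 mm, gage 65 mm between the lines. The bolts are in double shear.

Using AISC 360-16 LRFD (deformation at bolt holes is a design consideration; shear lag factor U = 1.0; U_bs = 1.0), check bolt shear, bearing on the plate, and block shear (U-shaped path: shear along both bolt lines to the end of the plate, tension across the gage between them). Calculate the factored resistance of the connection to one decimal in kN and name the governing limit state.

389.2 kN (block shear governs)

Bolt shear: A_b = π(20)²/4 = 314.16 mm². φR_n = 0.75 × 469 × 314.16 × 8 × 2 = 1768.1 kN.
Bearing (6 mm plate, F_u = 450 MPa): end bolts L_c = 30 − 22/2 = 19, R_n = min(1.2×19×6×450, 2.4×20×6×450) = 61.56 kN/bolt; interior L_c = 60 − 22 = 38, R_n = 123.12 kN/bolt. φR_n = 0.75 × (2×61.56 + 6×123.12) = 646.4 kN.
Block shear: shear path 2×[30+3×60] = 2×210 mm, A_gv = 2520, A_nv = 2×(210 − 3.5×24)×6 = 1512 mm²; tension across gage: (65 − 1×24)×6 = 246 mm². R_n = min(0.6×450×1512, 0.6×345×2520) + 1.0×450×246 = min(408.24, 521.64) + 110.7 = 518.94 kN. φR_n = 0.75 × 518.94 = 389.2 kN.
Governing: min(1768.1, 646.4, 389.2) = 389.2 kN → block shear.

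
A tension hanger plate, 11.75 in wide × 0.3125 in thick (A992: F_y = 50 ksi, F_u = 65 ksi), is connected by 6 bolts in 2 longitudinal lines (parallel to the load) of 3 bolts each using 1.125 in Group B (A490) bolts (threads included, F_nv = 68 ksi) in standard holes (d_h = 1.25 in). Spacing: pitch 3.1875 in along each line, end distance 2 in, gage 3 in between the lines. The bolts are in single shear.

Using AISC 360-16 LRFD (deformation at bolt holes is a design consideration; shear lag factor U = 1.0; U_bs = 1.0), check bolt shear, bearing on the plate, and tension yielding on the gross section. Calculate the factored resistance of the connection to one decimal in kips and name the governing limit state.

165.2 kips (gross-section yield governs)

Bolt shear: A_b = π(1.125)²/4 = 0.99402 in². φR_n = 0.75 × 68 × 0.99402 × 6 × 1 = 304.2 kips.
Bearing (0.3125 in plate, F_u = 65 ksi): end bolts L_c = 2 − 1.25/2 = 1.375, R_n = min(1.2×1.375×0.3125×65, 2.4×1.125×0.3125×65) = 33.516 kips/bolt; interior L_c = 3.1875 − 1.25 = 1.9375, R_n = 47.227 kips/bolt. φR_n = 0.75 × (2×33.516 + 4×47.227) = 192.0 kips.
Tension yield (gross): A_g = 11.75×0.3125 = 3.6719 in². φR_n = 0.90 × 50 × 3.6719 = 165.2 kips.
Governing: min(304.2, 192.0, 165.2) = 165.2 kips → gross-section yield.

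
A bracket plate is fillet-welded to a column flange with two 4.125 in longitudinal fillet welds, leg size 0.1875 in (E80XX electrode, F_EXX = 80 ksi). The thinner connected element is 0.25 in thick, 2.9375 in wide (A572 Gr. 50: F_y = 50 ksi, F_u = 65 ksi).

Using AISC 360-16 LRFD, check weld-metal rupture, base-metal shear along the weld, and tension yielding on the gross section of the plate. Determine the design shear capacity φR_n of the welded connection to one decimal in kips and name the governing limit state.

33.0 kips (gross-section yield governs)

Weld metal: throat = 0.707×0.1875 = 0.13256 in, L = 2×4.125 = 8.25 in. φR_n = 0.75 × 0.6 × 80 × 0.13256 × 8.25 = 39.4 kips.
Base metal shear (0.25 in plate): yield φR_n = 1.0×0.6×50×0.25×8.25 = 61.9 kips; rupture φR_n = 0.75×0.6×65×0.25×8.25 = 60.3 kips; take 60.3 kips (rupture).
Tension yield (gross): A_g = 2.9375×0.25 = 0.73438 in². φR_n = 0.90 × 50 × 0.73438 = 33.0 kips.
Governing: min(39.4, 60.3, 33.0) = 33.0 kips → gross-section yield.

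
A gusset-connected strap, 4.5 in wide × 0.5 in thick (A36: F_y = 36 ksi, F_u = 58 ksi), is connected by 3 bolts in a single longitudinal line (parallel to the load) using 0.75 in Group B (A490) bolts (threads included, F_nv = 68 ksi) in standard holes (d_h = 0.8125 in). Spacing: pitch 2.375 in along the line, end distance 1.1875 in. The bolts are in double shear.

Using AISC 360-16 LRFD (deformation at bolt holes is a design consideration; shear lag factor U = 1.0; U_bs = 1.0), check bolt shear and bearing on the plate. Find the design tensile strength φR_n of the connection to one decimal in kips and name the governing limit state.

Bolt shear: A_b = π(0.75)²/4 = 0.44179 in². φR_n = 0.75 × 68 × 0.44179 × 3 × 2 = 135.2 kips.
Bearing (0.5 in plate, F_u = 58 ksi): end bolts L_c = 1.1875 − 0.8125/2 = 0.78125, R_n = min(1.2×0.78125×0.5×58, 2.4×0.75×0.5×58) = 27.188 kips/bolt; interior L_c = 2.375 − 0.8125 = 1.5625, R_n = 52.2 kips/bolt. φR_n = 0.75 × (1×27.188 + 2×52.2) = 98.7 kips.
Governing: min(135.2, 98.7) = 98.7 kips → bearing.

98.7 kips (bearing governs)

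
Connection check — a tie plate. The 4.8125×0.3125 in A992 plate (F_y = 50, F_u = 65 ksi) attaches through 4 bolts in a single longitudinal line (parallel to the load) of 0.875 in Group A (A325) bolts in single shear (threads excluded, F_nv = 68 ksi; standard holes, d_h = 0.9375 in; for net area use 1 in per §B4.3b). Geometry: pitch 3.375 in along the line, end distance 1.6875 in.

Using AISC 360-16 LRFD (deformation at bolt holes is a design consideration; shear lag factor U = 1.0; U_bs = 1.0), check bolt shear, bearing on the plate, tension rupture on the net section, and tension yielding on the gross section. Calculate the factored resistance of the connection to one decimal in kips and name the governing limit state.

Bolt shear: A_b = π(0.875)²/4 = 0.60132 in². φR_n = 0.75 × 68 × 0.60132 × 4 × 1 = 122.7 kips.
Bearing (0.3125 in plate, F_u = 65 ksi): end bolts L_c = 1.6875 − 0.9375/2 = 1.21875, R_n = min(1.2×1.21875×0.3125×65, 2.4×0.875×0.3125×65) = 29.707 kips/bolt; interior L_c = 3.375 − 0.9375 = 2.4375, R_n = 42.656 kips/bolt. φR_n = 0.75 × (1×29.707 + 3×42.656) = 118.3 kips.
Tension rupture (net): A_n = (4.8125 − 1×1)×0.3125 = 1.1914 in² (U = 1.0, A_e = A_n). φR_n = 0.75 × 65 × 1.1914 = 58.1 kips.
Tension yield (gross): A_g = 4.8125×0.3125 = 1.5039 in². φR_n = 0.90 × 50 × 1.5039 = 67.7 kips.
Governing: min(122.7, 118.3, 58.1, 67.7) = 58.1 kips → net-section rupture.

58.1 kips (net-section rupture governs)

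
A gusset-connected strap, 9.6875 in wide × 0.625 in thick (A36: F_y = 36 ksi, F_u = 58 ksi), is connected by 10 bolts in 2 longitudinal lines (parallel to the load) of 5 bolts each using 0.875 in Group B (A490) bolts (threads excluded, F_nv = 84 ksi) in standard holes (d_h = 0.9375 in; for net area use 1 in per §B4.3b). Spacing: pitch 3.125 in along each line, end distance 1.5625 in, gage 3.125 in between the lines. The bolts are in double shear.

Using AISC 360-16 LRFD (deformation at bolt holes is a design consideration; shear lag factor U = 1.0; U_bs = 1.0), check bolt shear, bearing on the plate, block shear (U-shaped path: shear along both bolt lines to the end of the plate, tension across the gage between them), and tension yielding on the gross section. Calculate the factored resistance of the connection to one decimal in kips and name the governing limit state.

196.2 kips (gross-section yield governs)

Bolt shear: A_b = π(0.875)²/4 = 0.60132 in². φR_n = 0.75 × 84 × 0.60132 × 10 × 2 = 757.7 kips.
Bearing (0.625 in plate, F_u = 58 ksi): end bolts L_c = 1.5625 − 0.9375/2 = 1.09375, R_n = min(1.2×1.09375×0.625×58, 2.4×0.875×0.625×58) = 47.578 kips/bolt; interior L_c = 3.125 − 0.9375 = 2.1875, R_n = 76.125 kips/bolt. φR_n = 0.75 × (2×47.578 + 8×76.125) = 528.1 kips.
Block shear: shear path 2×[1.5625+4×3.125] = 2×14.0625 in, A_gv = 17.578, A_nv = 2×(14.0625 − 4.5×1)×0.625 = 11.953 in²; tension across gage: (3.125 − 1×1)×0.625 = 1.3281 in². R_n = min(0.6×58×11.953, 0.6×36×17.578) + 1.0×58×1.3281 = min(415.96, 379.68) + 77.03 = 456.71 kips. φR_n = 0.75 × 456.71 = 342.5 kips.
Tension yield (gross): A_g = 9.6875×0.625 = 6.0547 in². φR_n = 0.90 × 36 × 6.0547 = 196.2 kips.
Governing: min(757.7, 528.1, 342.5, 196.2) = 196.2 kips → gross-section yield.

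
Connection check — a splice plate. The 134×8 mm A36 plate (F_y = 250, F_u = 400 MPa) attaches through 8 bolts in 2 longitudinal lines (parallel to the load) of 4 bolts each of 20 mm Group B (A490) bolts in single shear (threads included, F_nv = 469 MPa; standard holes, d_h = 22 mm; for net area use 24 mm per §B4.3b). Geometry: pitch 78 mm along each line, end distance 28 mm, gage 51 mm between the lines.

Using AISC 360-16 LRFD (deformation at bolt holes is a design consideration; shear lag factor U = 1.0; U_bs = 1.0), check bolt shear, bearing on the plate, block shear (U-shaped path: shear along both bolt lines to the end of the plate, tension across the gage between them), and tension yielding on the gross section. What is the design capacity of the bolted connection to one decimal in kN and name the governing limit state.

Bolt shear: A_b = π(20)²/4 = 314.16 mm². φR_n = 0.75 × 469 × 314.16 × 8 × 1 = 884.0 kN.
Bearing (8 mm plate, F_u = 400 MPa): end bolts L_c = 28 − 22/2 = 17, R_n = min(1.2×17×8×400, 2.4×20×8×400) = 65.28 kN/bolt; interior L_c = 78 − 22 = 56, R_n = 153.6 kN/bolt. φR_n = 0.75 × (2×65.28 + 6×153.6) = 789.1 kN.
Block shear: shear path 2×[28+3×78] = 2×262 mm, A_gv = 4192, A_nv = 2×(262 − 3.5×24)×8 = 2848 mm²; tension across gage: (51 − 1×24)×8 = 216 mm². R_n = min(0.6×400×2848, 0.6×250×4192) + 1.0×400×216 = min(683.52, 628.8) + 86.4 = 715.2 kN. φR_n = 0.75 × 715.2 = 536.4 kN.
Tension yield (gross): A_g = 134×8 = 1072 mm². φR_n = 0.90 × 250 × 1072 = 241.2 kN.
Governing: min(884.0, 789.1, 536.4, 241.2) = 241.2 kN → gross-section yield.

241.2 kN (gross-section yield governs)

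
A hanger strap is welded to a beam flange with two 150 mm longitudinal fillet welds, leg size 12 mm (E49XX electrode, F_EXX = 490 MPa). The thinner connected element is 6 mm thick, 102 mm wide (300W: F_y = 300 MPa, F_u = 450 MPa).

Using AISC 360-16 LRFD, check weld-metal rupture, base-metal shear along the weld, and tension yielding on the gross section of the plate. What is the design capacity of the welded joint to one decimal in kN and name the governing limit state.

165.2 kN (gross-section yield governs)

Weld metal: throat = 0.707×12 = 8.484 mm, L = 2×150 = 300 mm. φR_n = 0.75 × 0.6 × 490 × 8.484 × 300 = 561.2 kN.
Base metal shear (6 mm plate): yield φR_n = 1.0×0.6×300×6×300 = 324.0 kN; rupture φR_n = 0.75×0.6×450×6×300 = 364.5 kN; take 324.0 kN (yield).
Tension yield (gross): A_g = 102×6 = 612 mm². φR_n = 0.90 × 300 × 612 = 165.2 kN.
Governing: min(561.2, 324.0, 165.2) = 165.2 kN → gross-section yield.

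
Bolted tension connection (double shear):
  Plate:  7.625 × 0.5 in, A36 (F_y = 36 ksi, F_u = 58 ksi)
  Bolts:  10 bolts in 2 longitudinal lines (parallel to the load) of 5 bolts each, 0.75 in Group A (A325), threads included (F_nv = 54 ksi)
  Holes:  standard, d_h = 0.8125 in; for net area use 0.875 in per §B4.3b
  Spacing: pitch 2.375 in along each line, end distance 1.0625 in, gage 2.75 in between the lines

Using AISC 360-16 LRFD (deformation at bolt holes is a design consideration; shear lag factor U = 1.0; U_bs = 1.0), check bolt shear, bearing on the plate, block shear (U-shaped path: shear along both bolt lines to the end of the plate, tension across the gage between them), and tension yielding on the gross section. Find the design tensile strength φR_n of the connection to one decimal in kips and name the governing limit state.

Bolt shear: A_b = π(0.75)²/4 = 0.44179 in². φR_n = 0.75 × 54 × 0.44179 × 10 × 2 = 357.8 kips.
Bearing (0.5 in plate, F_u = 58 ksi): end bolts L_c = 1.0625 − 0.8125/2 = 0.65625, R_n = min(1.2×0.65625×0.5×58, 2.4×0.75×0.5×58) = 22.838 kips/bolt; interior L_c = 2.375 − 0.8125 = 1.5625, R_n = 52.2 kips/bolt. φR_n = 0.75 × (2×22.838 + 8×52.2) = 347.5 kips.
Block shear: shear path 2×[1.0625+4×2.375] = 2×10.5625 in, A_gv = 10.563, A_nv = 2×(10.5625 − 4.5×0.875)×0.5 = 6.625 in²; tension across gage: (2.75 − 1×0.875)×0.5 = 0.9375 in². R_n = min(0.6×58×6.625, 0.6×36×10.563) + 1.0×58×0.9375 = min(230.55, 228.16) + 54.375 = 282.54 kips. φR_n = 0.75 × 282.54 = 211.9 kips.
Tension yield (gross): A_g = 7.625×0.5 = 3.8125 in². φR_n = 0.90 × 36 × 3.8125 = 123.5 kips.
Governing: min(357.8, 347.5, 211.9, 123.5) = 123.5 kips → gross-section yield.

123.5 kips (gross-section yield governs)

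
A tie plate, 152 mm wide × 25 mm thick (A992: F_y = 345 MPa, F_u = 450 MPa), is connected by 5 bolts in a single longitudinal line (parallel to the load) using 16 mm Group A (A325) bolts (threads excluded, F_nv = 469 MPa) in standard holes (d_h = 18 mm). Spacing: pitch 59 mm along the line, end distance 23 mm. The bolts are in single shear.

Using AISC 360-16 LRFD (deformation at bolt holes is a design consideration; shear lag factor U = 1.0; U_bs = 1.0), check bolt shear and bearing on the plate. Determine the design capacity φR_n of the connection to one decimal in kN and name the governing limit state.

353.6 kN (bolt shear governs)

Bolt shear: A_b = π(16)²/4 = 201.06 mm². φR_n = 0.75 × 469 × 201.06 × 5 × 1 = 353.6 kN.
Bearing (25 mm plate, F_u = 450 MPa): end bolts L_c = 23 − 18/2 = 14, R_n = min(1.2×14×25×450, 2.4×16×25×450) = 189 kN/bolt; interior L_c = 59 − 18 = 41, R_n = 432 kN/bolt. φR_n = 0.75 × (1×189 + 4×432) = 1437.8 kN.
Governing: min(353.6, 1437.8) = 353.6 kN → bolt shear.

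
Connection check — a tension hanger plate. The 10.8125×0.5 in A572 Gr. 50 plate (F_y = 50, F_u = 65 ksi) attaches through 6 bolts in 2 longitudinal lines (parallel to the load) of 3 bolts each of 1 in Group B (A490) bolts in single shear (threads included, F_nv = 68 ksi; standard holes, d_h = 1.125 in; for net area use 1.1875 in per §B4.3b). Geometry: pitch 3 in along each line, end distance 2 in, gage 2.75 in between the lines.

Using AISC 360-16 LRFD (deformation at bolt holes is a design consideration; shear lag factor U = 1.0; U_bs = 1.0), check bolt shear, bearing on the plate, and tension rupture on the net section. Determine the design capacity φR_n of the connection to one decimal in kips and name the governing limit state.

205.7 kips (net-section rupture governs)

Bolt shear: A_b = π(1)²/4 = 0.7854 in². φR_n = 0.75 × 68 × 0.7854 × 6 × 1 = 240.3 kips.
Bearing (0.5 in plate, F_u = 65 ksi): end bolts L_c = 2 − 1.125/2 = 1.4375, R_n = min(1.2×1.4375×0.5×65, 2.4×1×0.5×65) = 56.063 kips/bolt; interior L_c = 3 − 1.125 = 1.875, R_n = 73.125 kips/bolt. φR_n = 0.75 × (2×56.063 + 4×73.125) = 303.5 kips.
Tension rupture (net): A_n = (10.8125 − 2×1.1875)×0.5 = 4.2188 in² (U = 1.0, A_e = A_n). φR_n = 0.75 × 65 × 4.2188 = 205.7 kips.
Governing: min(240.3, 303.5, 205.7) = 205.7 kips → net-section rupture.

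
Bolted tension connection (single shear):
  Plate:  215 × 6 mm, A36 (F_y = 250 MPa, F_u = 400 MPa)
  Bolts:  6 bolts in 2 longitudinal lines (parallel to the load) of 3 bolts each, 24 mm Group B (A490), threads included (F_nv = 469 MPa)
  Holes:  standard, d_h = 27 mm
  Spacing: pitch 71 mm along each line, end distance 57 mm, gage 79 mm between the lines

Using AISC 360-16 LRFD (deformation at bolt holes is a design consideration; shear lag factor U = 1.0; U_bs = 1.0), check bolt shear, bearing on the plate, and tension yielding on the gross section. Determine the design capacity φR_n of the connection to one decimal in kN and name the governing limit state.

Bolt shear: A_b = π(24)²/4 = 452.39 mm². φR_n = 0.75 × 469 × 452.39 × 6 × 1 = 954.8 kN.
Bearing (6 mm plate, F_u = 400 MPa): end bolts L_c = 57 − 27/2 = 43.5, R_n = min(1.2×43.5×6×400, 2.4×24×6×400) = 125.28 kN/bolt; interior L_c = 71 − 27 = 44, R_n = 126.72 kN/bolt. φR_n = 0.75 × (2×125.28 + 4×126.72) = 568.1 kN.
Tension yield (gross): A_g = 215×6 = 1290 mm². φR_n = 0.90 × 250 × 1290 = 290.3 kN.
Governing: min(954.8, 568.1, 290.3) = 290.3 kN → gross-section yield.

290.3 kN (gross-section yield governs)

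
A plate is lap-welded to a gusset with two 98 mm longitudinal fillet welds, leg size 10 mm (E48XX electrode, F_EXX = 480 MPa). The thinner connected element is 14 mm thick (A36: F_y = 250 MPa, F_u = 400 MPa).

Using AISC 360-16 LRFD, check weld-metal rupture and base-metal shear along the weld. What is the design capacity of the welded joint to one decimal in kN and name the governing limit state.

Weld metal: throat = 0.707×10 = 7.07 mm, L = 2×98 = 196 mm. φR_n = 0.75 × 0.6 × 480 × 7.07 × 196 = 299.3 kN.
Base metal shear (14 mm plate): yield φR_n = 1.0×0.6×250×14×196 = 411.6 kN; rupture φR_n = 0.75×0.6×400×14×196 = 493.9 kN; take 411.6 kN (yield).
Governing: min(299.3, 411.6) = 299.3 kN → weld metal.

299.3 kN (weld metal governs)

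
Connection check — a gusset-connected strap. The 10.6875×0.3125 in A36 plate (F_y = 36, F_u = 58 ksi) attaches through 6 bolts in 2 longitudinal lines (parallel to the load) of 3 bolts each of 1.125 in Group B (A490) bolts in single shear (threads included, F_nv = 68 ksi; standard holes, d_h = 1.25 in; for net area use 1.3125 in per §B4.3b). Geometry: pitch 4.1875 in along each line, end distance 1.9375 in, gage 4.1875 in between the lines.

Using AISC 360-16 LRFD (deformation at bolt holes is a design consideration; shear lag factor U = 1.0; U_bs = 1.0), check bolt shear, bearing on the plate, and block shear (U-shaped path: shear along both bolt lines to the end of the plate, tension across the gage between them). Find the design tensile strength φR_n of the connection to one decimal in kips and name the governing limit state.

143.5 kips (block shear governs)

Bolt shear: A_b = π(1.125)²/4 = 0.99402 in². φR_n = 0.75 × 68 × 0.99402 × 6 × 1 = 304.2 kips.
Bearing (0.3125 in plate, F_u = 58 ksi): end bolts L_c = 1.9375 − 1.25/2 = 1.3125, R_n = min(1.2×1.3125×0.3125×58, 2.4×1.125×0.3125×58) = 28.547 kips/bolt; interior L_c = 4.1875 − 1.25 = 2.9375, R_n = 48.938 kips/bolt. φR_n = 0.75 × (2×28.547 + 4×48.938) = 189.6 kips.
Block shear: shear path 2×[1.9375+2×4.1875] = 2×10.3125 in, A_gv = 6.4453, A_nv = 2×(10.3125 − 2.5×1.3125)×0.3125 = 4.3945 in²; tension across gage: (4.1875 − 1×1.3125)×0.3125 = 0.89844 in². R_n = min(0.6×58×4.3945, 0.6×36×6.4453) + 1.0×58×0.89844 = min(152.93, 139.22) + 52.11 = 191.33 kips. φR_n = 0.75 × 191.33 = 143.5 kips.
Governing: min(304.2, 189.6, 143.5) = 143.5 kips → block shear.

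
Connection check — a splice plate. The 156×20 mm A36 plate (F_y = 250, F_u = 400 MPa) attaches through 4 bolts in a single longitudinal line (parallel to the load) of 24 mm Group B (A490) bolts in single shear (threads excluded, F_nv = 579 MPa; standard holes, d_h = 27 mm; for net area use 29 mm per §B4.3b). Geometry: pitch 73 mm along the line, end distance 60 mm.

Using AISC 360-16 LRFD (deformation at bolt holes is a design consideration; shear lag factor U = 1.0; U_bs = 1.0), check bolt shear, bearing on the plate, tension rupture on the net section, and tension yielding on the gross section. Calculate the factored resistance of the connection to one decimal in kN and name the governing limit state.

Bolt shear: A_b = π(24)²/4 = 452.39 mm². φR_n = 0.75 × 579 × 452.39 × 4 × 1 = 785.8 kN.
Bearing (20 mm plate, F_u = 400 MPa): end bolts L_c = 60 − 27/2 = 46.5, R_n = min(1.2×46.5×20×400, 2.4×24×20×400) = 446.4 kN/bolt; interior L_c = 73 − 27 = 46, R_n = 441.6 kN/bolt. φR_n = 0.75 × (1×446.4 + 3×441.6) = 1328.4 kN.
Tension rupture (net): A_n = (156 − 1×29)×20 = 2540 mm² (U = 1.0, A_e = A_n). φR_n = 0.75 × 400 × 2540 = 762.0 kN.
Tension yield (gross): A_g = 156×20 = 3120 mm². φR_n = 0.90 × 250 × 3120 = 702.0 kN.
Governing: min(785.8, 1328.4, 762.0, 702.0) = 702.0 kN → gross-section yield.

702.0 kN (gross-section yield governs)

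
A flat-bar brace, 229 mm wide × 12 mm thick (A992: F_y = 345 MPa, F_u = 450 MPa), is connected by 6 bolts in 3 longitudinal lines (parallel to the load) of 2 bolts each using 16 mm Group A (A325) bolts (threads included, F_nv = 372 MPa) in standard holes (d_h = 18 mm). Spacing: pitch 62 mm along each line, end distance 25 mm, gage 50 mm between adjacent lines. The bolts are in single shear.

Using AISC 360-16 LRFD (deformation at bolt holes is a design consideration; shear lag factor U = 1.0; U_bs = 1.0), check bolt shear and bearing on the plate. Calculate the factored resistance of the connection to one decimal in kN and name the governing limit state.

Bolt shear: A_b = π(16)²/4 = 201.06 mm². φR_n = 0.75 × 372 × 201.06 × 6 × 1 = 336.6 kN.
Bearing (12 mm plate, F_u = 450 MPa): end bolts L_c = 25 − 18/2 = 16, R_n = min(1.2×16×12×450, 2.4×16×12×450) = 103.68 kN/bolt; interior L_c = 62 − 18 = 44, R_n = 207.36 kN/bolt. φR_n = 0.75 × (3×103.68 + 3×207.36) = 699.8 kN.
Governing: min(336.6, 699.8) = 336.6 kN → bolt shear.

336.6 kN (bolt shear governs)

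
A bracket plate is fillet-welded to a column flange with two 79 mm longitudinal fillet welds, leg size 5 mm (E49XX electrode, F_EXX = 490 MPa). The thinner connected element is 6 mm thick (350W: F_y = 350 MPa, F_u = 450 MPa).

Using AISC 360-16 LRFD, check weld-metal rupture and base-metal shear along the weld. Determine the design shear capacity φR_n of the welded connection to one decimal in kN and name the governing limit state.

Weld metal: throat = 0.707×5 = 3.535 mm, L = 2×79 = 158 mm. φR_n = 0.75 × 0.6 × 490 × 3.535 × 158 = 123.2 kN.
Base metal shear (6 mm plate): yield φR_n = 1.0×0.6×350×6×158 = 199.1 kN; rupture φR_n = 0.75×0.6×450×6×158 = 192.0 kN; take 192.0 kN (rupture).
Governing: min(123.2, 192.0) = 123.2 kN → weld metal.

123.2 kN (weld metal governs)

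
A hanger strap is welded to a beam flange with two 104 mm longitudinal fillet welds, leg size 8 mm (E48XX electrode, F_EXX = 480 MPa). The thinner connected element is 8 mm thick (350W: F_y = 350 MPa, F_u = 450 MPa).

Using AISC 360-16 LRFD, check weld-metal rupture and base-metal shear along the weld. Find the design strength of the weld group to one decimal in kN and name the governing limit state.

254.1 kN (weld metal governs)

Weld metal: throat = 0.707×8 = 5.656 mm, L = 2×104 = 208 mm. φR_n = 0.75 × 0.6 × 480 × 5.656 × 208 = 254.1 kN.
Base metal shear (8 mm plate): yield φR_n = 1.0×0.6×350×8×208 = 349.4 kN; rupture φR_n = 0.75×0.6×450×8×208 = 337.0 kN; take 337.0 kN (rupture).
Governing: min(254.1, 337.0) = 254.1 kN → weld metal.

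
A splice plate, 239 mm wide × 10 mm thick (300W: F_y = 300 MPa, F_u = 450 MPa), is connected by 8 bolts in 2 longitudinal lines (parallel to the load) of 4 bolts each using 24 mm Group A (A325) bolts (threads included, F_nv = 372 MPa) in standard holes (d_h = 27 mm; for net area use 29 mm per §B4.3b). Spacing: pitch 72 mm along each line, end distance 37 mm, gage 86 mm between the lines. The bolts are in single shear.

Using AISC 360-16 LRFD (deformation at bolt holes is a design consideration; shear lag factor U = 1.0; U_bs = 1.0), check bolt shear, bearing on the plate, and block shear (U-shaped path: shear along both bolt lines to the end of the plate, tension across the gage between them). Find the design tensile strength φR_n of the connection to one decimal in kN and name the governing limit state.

Bolt shear: A_b = π(24)²/4 = 452.39 mm². φR_n = 0.75 × 372 × 452.39 × 8 × 1 = 1009.7 kN.
Bearing (10 mm plate, F_u = 450 MPa): end bolts L_c = 37 − 27/2 = 23.5, R_n = min(1.2×23.5×10×450, 2.4×24×10×450) = 126.9 kN/bolt; interior L_c = 72 − 27 = 45, R_n = 243 kN/bolt. φR_n = 0.75 × (2×126.9 + 6×243) = 1283.9 kN.
Block shear: shear path 2×[37+3×72] = 2×253 mm, A_gv = 5060, A_nv = 2×(253 − 3.5×29)×10 = 3030 mm²; tension across gage: (86 − 1×29)×10 = 570 mm². R_n = min(0.6×450×3030, 0.6×300×5060) + 1.0×450×570 = min(818.1, 910.8) + 256.5 = 1074.6 kN. φR_n = 0.75 × 1074.6 = 806.0 kN.
Governing: min(1009.7, 1283.9, 806.0) = 806.0 kN → block shear.

806.0 kN (block shear governs)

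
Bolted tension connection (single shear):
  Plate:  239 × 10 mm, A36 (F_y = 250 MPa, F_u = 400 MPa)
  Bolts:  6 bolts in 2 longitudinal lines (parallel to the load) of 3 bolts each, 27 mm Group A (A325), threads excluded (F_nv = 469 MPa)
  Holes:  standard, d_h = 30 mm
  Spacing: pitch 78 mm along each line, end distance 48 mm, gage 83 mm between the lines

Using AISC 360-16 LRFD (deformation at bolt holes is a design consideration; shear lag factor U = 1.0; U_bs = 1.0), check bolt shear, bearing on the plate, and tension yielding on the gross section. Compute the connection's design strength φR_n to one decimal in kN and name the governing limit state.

537.8 kN (gross-section yield governs)

Bolt shear: A_b = π(27)²/4 = 572.56 mm². φR_n = 0.75 × 469 × 572.56 × 6 × 1 = 1208.4 kN.
Bearing (10 mm plate, F_u = 400 MPa): end bolts L_c = 48 − 30/2 = 33, R_n = min(1.2×33×10×400, 2.4×27×10×400) = 158.4 kN/bolt; interior L_c = 78 − 30 = 48, R_n = 230.4 kN/bolt. φR_n = 0.75 × (2×158.4 + 4×230.4) = 928.8 kN.
Tension yield (gross): A_g = 239×10 = 2390 mm². φR_n = 0.90 × 250 × 2390 = 537.8 kN.
Governing: min(1208.4, 928.8, 537.8) = 537.8 kN → gross-section yield.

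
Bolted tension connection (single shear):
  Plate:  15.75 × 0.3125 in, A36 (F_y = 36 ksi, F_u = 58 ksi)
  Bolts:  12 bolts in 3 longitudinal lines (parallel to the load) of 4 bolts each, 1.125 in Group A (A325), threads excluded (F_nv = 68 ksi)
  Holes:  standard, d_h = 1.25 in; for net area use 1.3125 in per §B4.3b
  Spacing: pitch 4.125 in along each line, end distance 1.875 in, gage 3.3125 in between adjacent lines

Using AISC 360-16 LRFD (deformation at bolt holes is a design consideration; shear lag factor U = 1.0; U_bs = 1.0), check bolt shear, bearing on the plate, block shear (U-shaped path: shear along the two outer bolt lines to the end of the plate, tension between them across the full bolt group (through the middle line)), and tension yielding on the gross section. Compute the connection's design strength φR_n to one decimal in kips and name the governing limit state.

Bolt shear: A_b = π(1.125)²/4 = 0.99402 in². φR_n = 0.75 × 68 × 0.99402 × 12 × 1 = 608.3 kips.
Bearing (0.3125 in plate, F_u = 58 ksi): end bolts L_c = 1.875 − 1.25/2 = 1.25, R_n = min(1.2×1.25×0.3125×58, 2.4×1.125×0.3125×58) = 27.188 kips/bolt; interior L_c = 4.125 − 1.25 = 2.875, R_n = 48.938 kips/bolt. φR_n = 0.75 × (3×27.188 + 9×48.938) = 391.5 kips.
Block shear: shear path 2×[1.875+3×4.125] = 2×14.25 in, A_gv = 8.9063, A_nv = 2×(14.25 − 3.5×1.3125)×0.3125 = 6.0352 in²; tension across gage: (6.625 − 2×1.3125)×0.3125 = 1.25 in². R_n = min(0.6×58×6.0352, 0.6×36×8.9063) + 1.0×58×1.25 = min(210.02, 192.38) + 72.5 = 264.88 kips. φR_n = 0.75 × 264.88 = 198.7 kips.
Tension yield (gross): A_g = 15.75×0.3125 = 4.9219 in². φR_n = 0.90 × 36 × 4.9219 = 159.5 kips.
Governing: min(608.3, 391.5, 198.7, 159.5) = 159.5 kips → gross-section yield.

159.5 kips (gross-section yield governs)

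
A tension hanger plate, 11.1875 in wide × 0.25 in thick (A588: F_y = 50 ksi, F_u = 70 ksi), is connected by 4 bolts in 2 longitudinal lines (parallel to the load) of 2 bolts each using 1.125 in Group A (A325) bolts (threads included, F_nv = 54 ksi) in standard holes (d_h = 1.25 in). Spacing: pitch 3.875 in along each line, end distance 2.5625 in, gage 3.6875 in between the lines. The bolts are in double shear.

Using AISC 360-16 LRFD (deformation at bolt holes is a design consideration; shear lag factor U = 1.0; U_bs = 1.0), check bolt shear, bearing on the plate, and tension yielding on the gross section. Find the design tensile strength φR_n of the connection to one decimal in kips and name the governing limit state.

Bolt shear: A_b = π(1.125)²/4 = 0.99402 in². φR_n = 0.75 × 54 × 0.99402 × 4 × 2 = 322.1 kips.
Bearing (0.25 in plate, F_u = 70 ksi): end bolts L_c = 2.5625 − 1.25/2 = 1.9375, R_n = min(1.2×1.9375×0.25×70, 2.4×1.125×0.25×70) = 40.688 kips/bolt; interior L_c = 3.875 − 1.25 = 2.625, R_n = 47.25 kips/bolt. φR_n = 0.75 × (2×40.688 + 2×47.25) = 131.9 kips.
Tension yield (gross): A_g = 11.1875×0.25 = 2.7969 in². φR_n = 0.90 × 50 × 2.7969 = 125.9 kips.
Governing: min(322.1, 131.9, 125.9) = 125.9 kips → gross-section yield.

125.9 kips (gross-section yield governs)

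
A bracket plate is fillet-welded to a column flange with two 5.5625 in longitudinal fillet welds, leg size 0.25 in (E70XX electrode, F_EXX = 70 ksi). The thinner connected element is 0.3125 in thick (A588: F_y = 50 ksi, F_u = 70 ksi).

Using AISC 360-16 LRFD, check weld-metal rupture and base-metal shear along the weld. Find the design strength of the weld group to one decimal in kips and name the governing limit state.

61.9 kips (weld metal governs)

Weld metal: throat = 0.707×0.25 = 0.17675 in, L = 2×5.5625 = 11.125 in. φR_n = 0.75 × 0.6 × 70 × 0.17675 × 11.125 = 61.9 kips.
Base metal shear (0.3125 in plate): yield φR_n = 1.0×0.6×50×0.3125×11.125 = 104.3 kips; rupture φR_n = 0.75×0.6×70×0.3125×11.125 = 109.5 kips; take 104.3 kips (yield).
Governing: min(61.9, 104.3) = 61.9 kips → weld metal.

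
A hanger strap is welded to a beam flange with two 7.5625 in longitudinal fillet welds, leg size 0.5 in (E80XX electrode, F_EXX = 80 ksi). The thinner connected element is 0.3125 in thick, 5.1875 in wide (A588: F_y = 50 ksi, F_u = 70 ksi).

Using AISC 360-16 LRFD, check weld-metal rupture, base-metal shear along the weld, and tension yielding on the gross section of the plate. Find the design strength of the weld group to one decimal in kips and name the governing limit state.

72.9 kips (gross-section yield governs)

Weld metal: throat = 0.707×0.5 = 0.3535 in, L = 2×7.5625 = 15.125 in. φR_n = 0.75 × 0.6 × 80 × 0.3535 × 15.125 = 192.5 kips.
Base metal shear (0.3125 in plate): yield φR_n = 1.0×0.6×50×0.3125×15.125 = 141.8 kips; rupture φR_n = 0.75×0.6×70×0.3125×15.125 = 148.9 kips; take 141.8 kips (yield).
Tension yield (gross): A_g = 5.1875×0.3125 = 1.6211 in². φR_n = 0.90 × 50 × 1.6211 = 72.9 kips.
Governing: min(192.5, 141.8, 72.9) = 72.9 kips → gross-section yield.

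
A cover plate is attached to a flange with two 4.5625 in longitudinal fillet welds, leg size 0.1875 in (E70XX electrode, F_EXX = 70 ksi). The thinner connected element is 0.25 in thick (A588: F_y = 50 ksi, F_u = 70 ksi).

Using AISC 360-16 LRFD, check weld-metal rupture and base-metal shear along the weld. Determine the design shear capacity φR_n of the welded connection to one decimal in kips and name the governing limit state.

38.1 kips (weld metal governs)

Weld metal: throat = 0.707×0.1875 = 0.13256 in, L = 2×4.5625 = 9.125 in. φR_n = 0.75 × 0.6 × 70 × 0.13256 × 9.125 = 38.1 kips.
Base metal shear (0.25 in plate): yield φR_n = 1.0×0.6×50×0.25×9.125 = 68.4 kips; rupture φR_n = 0.75×0.6×70×0.25×9.125 = 71.9 kips; take 68.4 kips (yield).
Governing: min(38.1, 68.4) = 38.1 kips → weld metal.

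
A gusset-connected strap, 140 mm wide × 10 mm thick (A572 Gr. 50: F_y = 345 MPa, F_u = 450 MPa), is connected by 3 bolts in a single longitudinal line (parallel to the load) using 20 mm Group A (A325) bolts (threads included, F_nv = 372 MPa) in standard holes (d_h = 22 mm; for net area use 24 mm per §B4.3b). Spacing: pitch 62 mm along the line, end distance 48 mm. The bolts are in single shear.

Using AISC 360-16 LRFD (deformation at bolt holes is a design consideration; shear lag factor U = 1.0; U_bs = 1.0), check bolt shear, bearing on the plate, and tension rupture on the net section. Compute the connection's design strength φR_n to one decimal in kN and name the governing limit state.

263.0 kN (bolt shear governs)

Bolt shear: A_b = π(20)²/4 = 314.16 mm². φR_n = 0.75 × 372 × 314.16 × 3 × 1 = 263.0 kN.
Bearing (10 mm plate, F_u = 450 MPa): end bolts L_c = 48 − 22/2 = 37, R_n = min(1.2×37×10×450, 2.4×20×10×450) = 199.8 kN/bolt; interior L_c = 62 − 22 = 40, R_n = 216 kN/bolt. φR_n = 0.75 × (1×199.8 + 2×216) = 473.9 kN.
Tension rupture (net): A_n = (140 − 1×24)×10 = 1160 mm² (U = 1.0, A_e = A_n). φR_n = 0.75 × 450 × 1160 = 391.5 kN.
Governing: min(263.0, 473.9, 391.5) = 263.0 kN → bolt shear.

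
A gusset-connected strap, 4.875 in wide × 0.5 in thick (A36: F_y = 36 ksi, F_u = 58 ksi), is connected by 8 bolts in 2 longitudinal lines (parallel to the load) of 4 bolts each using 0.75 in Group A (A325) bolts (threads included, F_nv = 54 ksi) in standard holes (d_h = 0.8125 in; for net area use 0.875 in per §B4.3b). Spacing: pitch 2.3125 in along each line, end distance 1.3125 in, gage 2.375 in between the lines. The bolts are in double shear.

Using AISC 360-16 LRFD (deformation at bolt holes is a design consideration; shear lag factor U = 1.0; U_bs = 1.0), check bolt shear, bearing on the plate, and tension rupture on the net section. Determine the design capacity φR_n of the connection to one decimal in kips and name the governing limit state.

68.0 kips (net-section rupture governs)

Bolt shear: A_b = π(0.75)²/4 = 0.44179 in². φR_n = 0.75 × 54 × 0.44179 × 8 × 2 = 286.3 kips.
Bearing (0.5 in plate, F_u = 58 ksi): end bolts L_c = 1.3125 − 0.8125/2 = 0.90625, R_n = min(1.2×0.90625×0.5×58, 2.4×0.75×0.5×58) = 31.538 kips/bolt; interior L_c = 2.3125 − 0.8125 = 1.5, R_n = 52.2 kips/bolt. φR_n = 0.75 × (2×31.538 + 6×52.2) = 282.2 kips.
Tension rupture (net): A_n = (4.875 − 2×0.875)×0.5 = 1.5625 in² (U = 1.0, A_e = A_n). φR_n = 0.75 × 58 × 1.5625 = 68.0 kips.
Governing: min(286.3, 282.2, 68.0) = 68.0 kips → net-section rupture.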